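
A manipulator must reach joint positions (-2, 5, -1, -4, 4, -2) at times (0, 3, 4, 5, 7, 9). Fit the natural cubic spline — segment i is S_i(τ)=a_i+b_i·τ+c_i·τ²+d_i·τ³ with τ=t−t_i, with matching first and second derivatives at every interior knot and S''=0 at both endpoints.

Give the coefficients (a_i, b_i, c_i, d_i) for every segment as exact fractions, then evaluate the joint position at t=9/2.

  seg 0: a=-2 b=11129/1950 c=0 d=-731/1950
  seg 1: a=5 b=-4304/975 c=-2193/650 d=3487/1950
  seg 2: a=-1 b=-2261/390 c=647/325 d=121/150
  seg 3: a=-4 b=589/975 c=2867/650 d=-529/390
  seg 4: a=4 b=1921/975 c=-2423/650 d=2423/3900
S(9/2) = -17161/5200

Δ: Δ0=7/3, Δ1=-6, Δ2=-3, Δ3=4, Δ4=-3
row 1: diag=8, rhs=-50; c'=1/8, d'=-25/4
row 2: denom=4−1·1/8=31/8; d'=(18−1·-25/4)/(31/8)=194/31
row 3: denom=6−1·8/31=178/31; d'=(42−1·194/31)/(178/31)=554/89
row 4: denom=8−2·31/89=650/89; d'=(-42−2·554/89)/(650/89)=-2423/325
back: M4=-2423/325
back: M3=554/89−31/89·-2423/325=2867/325
back: M2=194/31−8/31·2867/325=1294/325
back: M1=-25/4−1/8·1294/325=-2193/325
M: M0=0, M1=-2193/325, M2=1294/325, M3=2867/325, M4=-2423/325, M5=0
seg 0: a=-2, c=M0/2=0, d=(M1−M0)/(6·3)=-731/1950, b=Δ0−h0·(2M0+M1)/6=11129/1950
seg 1: a=5, c=M1/2=-2193/650, d=(M2−M1)/(6·1)=3487/1950, b=Δ1−h1·(2M1+M2)/6=-4304/975
seg 2: a=-1, c=M2/2=647/325, d=(M3−M2)/(6·1)=121/150, b=Δ2−h2·(2M2+M3)/6=-2261/390
seg 3: a=-4, c=M3/2=2867/650, d=(M4−M3)/(6·2)=-529/390, b=Δ3−h3·(2M3+M4)/6=589/975
seg 4: a=4, c=M4/2=-2423/650, d=(M5−M4)/(6·2)=2423/3900, b=Δ4−h4·(2M4+M5)/6=1921/975
t_q=9/2 → seg 2, τ=1/2; S=-1+-2261/390·τ+647/325·τ²+121/150·τ³=-17161/5200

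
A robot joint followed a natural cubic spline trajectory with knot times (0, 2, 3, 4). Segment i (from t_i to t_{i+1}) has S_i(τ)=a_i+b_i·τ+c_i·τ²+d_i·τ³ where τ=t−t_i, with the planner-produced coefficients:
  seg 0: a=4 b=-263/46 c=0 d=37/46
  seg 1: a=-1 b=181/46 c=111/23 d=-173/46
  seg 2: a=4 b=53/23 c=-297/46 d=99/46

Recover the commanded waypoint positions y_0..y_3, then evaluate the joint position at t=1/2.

y_0=4 y_1=-1 y_2=4 y_3=2
S(1/2) = 457/368

y_0 = S_0(0) = a_0 = 4
y_1 = S_1(0) = a_1 = -1
y_2 = S_2(0) = a_2 = 4
y_3 = S_2(1) = 2
t_q=1/2 is in segment 0 (τ=1/2); S_0(τ)=457/368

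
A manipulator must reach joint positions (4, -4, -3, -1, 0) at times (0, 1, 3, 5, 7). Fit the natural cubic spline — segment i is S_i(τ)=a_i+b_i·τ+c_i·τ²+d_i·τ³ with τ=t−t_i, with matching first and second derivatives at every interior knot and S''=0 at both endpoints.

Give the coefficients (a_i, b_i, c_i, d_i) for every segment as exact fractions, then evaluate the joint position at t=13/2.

  seg 0: a=4 b=-781/82 c=0 d=125/82
  seg 1: a=-4 b=-203/41 c=375/82 d=-303/328
  seg 2: a=-3 b=185/82 c=-159/164 d=7/41
  seg 3: a=-1 b=35/82 c=9/164 d=-3/328
S(13/2) = -701/2624

Δ: Δ0=-8, Δ1=1/2, Δ2=1, Δ3=1/2
row 1: diag=6, rhs=51; c'=1/3, d'=17/2
row 2: denom=8−2·1/3=22/3; d'=(3−2·17/2)/(22/3)=-21/11
row 3: denom=8−2·3/11=82/11; d'=(-3−2·-21/11)/(82/11)=9/82
back: M3=9/82
back: M2=-21/11−3/11·9/82=-159/82
back: M1=17/2−1/3·-159/82=375/41
M: M0=0, M1=375/41, M2=-159/82, M3=9/82, M4=0
seg 0: a=4, c=M0/2=0, d=(M1−M0)/(6·1)=125/82, b=Δ0−h0·(2M0+M1)/6=-781/82
seg 1: a=-4, c=M1/2=375/82, d=(M2−M1)/(6·2)=-303/328, b=Δ1−h1·(2M1+M2)/6=-203/41
seg 2: a=-3, c=M2/2=-159/164, d=(M3−M2)/(6·2)=7/41, b=Δ2−h2·(2M2+M3)/6=185/82
seg 3: a=-1, c=M3/2=9/164, d=(M4−M3)/(6·2)=-3/328, b=Δ3−h3·(2M3+M4)/6=35/82
t_q=13/2 → seg 3, τ=3/2; S=-1+35/82·τ+9/164·τ²+-3/328·τ³=-701/2624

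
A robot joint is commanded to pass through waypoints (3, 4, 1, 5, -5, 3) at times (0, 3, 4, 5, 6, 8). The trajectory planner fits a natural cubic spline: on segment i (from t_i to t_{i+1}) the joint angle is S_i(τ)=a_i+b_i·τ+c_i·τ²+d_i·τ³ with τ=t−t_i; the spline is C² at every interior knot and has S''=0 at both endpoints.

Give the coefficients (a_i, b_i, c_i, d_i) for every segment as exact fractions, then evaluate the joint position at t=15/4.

  seg 0: a=3 b=5576/1995 c=0 d=-1637/5985
  seg 1: a=4 b=-9157/1995 c=-1637/665 d=8083/1995
  seg 2: a=1 b=1054/399 c=6446/665 d=-16628/1995
  seg 3: a=5 b=-5938/1995 c=-10182/665 d=2362/285
  seg 4: a=-5 b=-17428/1995 c=6352/665 d=-3176/1995
S(15/4) = 37543/42560

Δ: Δ0=1/3, Δ1=-3, Δ2=4, Δ3=-10, Δ4=4
row 1: diag=8, rhs=-20; c'=1/8, d'=-5/2
row 2: denom=4−1·1/8=31/8; d'=(42−1·-5/2)/(31/8)=356/31
row 3: denom=4−1·8/31=116/31; d'=(-84−1·356/31)/(116/31)=-740/29
row 4: denom=6−1·31/116=665/116; d'=(84−1·-740/29)/(665/116)=12704/665
back: M4=12704/665
back: M3=-740/29−31/116·12704/665=-20364/665
back: M2=356/31−8/31·-20364/665=12892/665
back: M1=-5/2−1/8·12892/665=-3274/665
M: M0=0, M1=-3274/665, M2=12892/665, M3=-20364/665, M4=12704/665, M5=0
seg 0: a=3, c=M0/2=0, d=(M1−M0)/(6·3)=-1637/5985, b=Δ0−h0·(2M0+M1)/6=5576/1995
seg 1: a=4, c=M1/2=-1637/665, d=(M2−M1)/(6·1)=8083/1995, b=Δ1−h1·(2M1+M2)/6=-9157/1995
seg 2: a=1, c=M2/2=6446/665, d=(M3−M2)/(6·1)=-16628/1995, b=Δ2−h2·(2M2+M3)/6=1054/399
seg 3: a=5, c=M3/2=-10182/665, d=(M4−M3)/(6·1)=2362/285, b=Δ3−h3·(2M3+M4)/6=-5938/1995
seg 4: a=-5, c=M4/2=6352/665, d=(M5−M4)/(6·2)=-3176/1995, b=Δ4−h4·(2M4+M5)/6=-17428/1995
t_q=15/4 → seg 1, τ=3/4; S=4+-9157/1995·τ+-1637/665·τ²+8083/1995·τ³=37543/42560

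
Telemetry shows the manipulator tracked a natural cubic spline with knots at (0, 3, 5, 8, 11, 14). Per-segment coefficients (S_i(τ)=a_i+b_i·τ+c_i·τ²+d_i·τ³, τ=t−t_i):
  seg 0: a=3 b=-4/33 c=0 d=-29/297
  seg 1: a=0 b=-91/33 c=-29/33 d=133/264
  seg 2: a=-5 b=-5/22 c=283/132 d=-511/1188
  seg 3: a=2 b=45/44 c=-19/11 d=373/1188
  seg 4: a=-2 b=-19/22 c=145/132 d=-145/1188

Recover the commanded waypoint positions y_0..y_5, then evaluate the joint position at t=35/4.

y_0=3 y_1=0 y_2=-5 y_3=2 y_4=-2 y_5=2
S(35/4) = 5429/2816

y_0 = S_0(0) = a_0 = 3
y_1 = S_1(0) = a_1 = 0
y_2 = S_2(0) = a_2 = -5
y_3 = S_3(0) = a_3 = 2
y_4 = S_4(0) = a_4 = -2
y_5 = S_4(3) = 2
t_q=35/4 is in segment 3 (τ=3/4); S_3(τ)=5429/2816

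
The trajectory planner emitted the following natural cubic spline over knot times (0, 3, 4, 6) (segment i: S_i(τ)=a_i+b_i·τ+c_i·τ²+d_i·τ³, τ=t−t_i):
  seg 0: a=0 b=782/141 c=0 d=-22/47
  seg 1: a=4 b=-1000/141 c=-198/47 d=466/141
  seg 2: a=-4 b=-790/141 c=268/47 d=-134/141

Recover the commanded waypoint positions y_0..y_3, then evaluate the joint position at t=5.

y_0=0 y_1=4 y_2=-4 y_3=0
S(5) = -228/47

y_0 = S_0(0) = a_0 = 0
y_1 = S_1(0) = a_1 = 4
y_2 = S_2(0) = a_2 = -4
y_3 = S_2(2) = 0
t_q=5 is in segment 2 (τ=1); S_2(τ)=-228/47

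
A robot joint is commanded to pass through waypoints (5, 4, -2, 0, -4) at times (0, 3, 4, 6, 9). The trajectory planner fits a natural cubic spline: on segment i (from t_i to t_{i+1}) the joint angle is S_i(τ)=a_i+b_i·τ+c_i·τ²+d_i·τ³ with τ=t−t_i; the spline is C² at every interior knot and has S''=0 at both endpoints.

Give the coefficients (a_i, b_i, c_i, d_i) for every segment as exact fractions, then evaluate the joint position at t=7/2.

  seg 0: a=5 b=515/219 c=0 d=-196/657
  seg 1: a=4 b=-1249/219 c=-196/73 d=523/219
  seg 2: a=-2 b=-856/219 c=327/73 d=-887/876
  seg 3: a=0 b=407/219 c=-233/146 d=233/1314
S(7/2) = 453/584

Δ: Δ0=-1/3, Δ1=-6, Δ2=1, Δ3=-4/3
row 1: diag=8, rhs=-34; c'=1/8, d'=-17/4
row 2: denom=6−1·1/8=47/8; d'=(42−1·-17/4)/(47/8)=370/47
row 3: denom=10−2·16/47=438/47; d'=(-14−2·370/47)/(438/47)=-233/73
back: M3=-233/73
back: M2=370/47−16/47·-233/73=654/73
back: M1=-17/4−1/8·654/73=-392/73
M: M0=0, M1=-392/73, M2=654/73, M3=-233/73, M4=0
seg 0: a=5, c=M0/2=0, d=(M1−M0)/(6·3)=-196/657, b=Δ0−h0·(2M0+M1)/6=515/219
seg 1: a=4, c=M1/2=-196/73, d=(M2−M1)/(6·1)=523/219, b=Δ1−h1·(2M1+M2)/6=-1249/219
seg 2: a=-2, c=M2/2=327/73, d=(M3−M2)/(6·2)=-887/876, b=Δ2−h2·(2M2+M3)/6=-856/219
seg 3: a=0, c=M3/2=-233/146, d=(M4−M3)/(6·3)=233/1314, b=Δ3−h3·(2M3+M4)/6=407/219
t_q=7/2 → seg 1, τ=1/2; S=4+-1249/219·τ+-196/73·τ²+523/219·τ³=453/584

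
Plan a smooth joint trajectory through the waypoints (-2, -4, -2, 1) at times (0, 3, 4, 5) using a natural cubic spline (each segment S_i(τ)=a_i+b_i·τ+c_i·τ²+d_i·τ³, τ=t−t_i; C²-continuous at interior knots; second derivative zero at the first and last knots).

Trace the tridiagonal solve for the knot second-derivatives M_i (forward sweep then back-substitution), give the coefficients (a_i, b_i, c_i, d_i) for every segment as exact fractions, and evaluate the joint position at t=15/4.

Δ: Δ0=-2/3, Δ1=2, Δ2=3
row 1: diag=8, rhs=16; c'=1/8, d'=2
row 2: denom=4−1·1/8=31/8; d'=(6−1·2)/(31/8)=32/31
back: M2=32/31
back: M1=2−1/8·32/31=58/31
M: M0=0, M1=58/31, M2=32/31, M3=0
seg 0: a=-2, c=M0/2=0, d=(M1−M0)/(6·3)=29/279, b=Δ0−h0·(2M0+M1)/6=-149/93
seg 1: a=-4, c=M1/2=29/31, d=(M2−M1)/(6·1)=-13/93, b=Δ1−h1·(2M1+M2)/6=112/93
seg 2: a=-2, c=M2/2=16/31, d=(M3−M2)/(6·1)=-16/93, b=Δ2−h2·(2M2+M3)/6=247/93
t_q=15/4 → seg 1, τ=3/4; S=-4+112/93·τ+29/31·τ²+-13/93·τ³=-5217/1984

  seg 0: a=-2 b=-149/93 c=0 d=29/279
  seg 1: a=-4 b=112/93 c=29/31 d=-13/93
  seg 2: a=-2 b=247/93 c=16/31 d=-16/93
S(15/4) = -5217/1984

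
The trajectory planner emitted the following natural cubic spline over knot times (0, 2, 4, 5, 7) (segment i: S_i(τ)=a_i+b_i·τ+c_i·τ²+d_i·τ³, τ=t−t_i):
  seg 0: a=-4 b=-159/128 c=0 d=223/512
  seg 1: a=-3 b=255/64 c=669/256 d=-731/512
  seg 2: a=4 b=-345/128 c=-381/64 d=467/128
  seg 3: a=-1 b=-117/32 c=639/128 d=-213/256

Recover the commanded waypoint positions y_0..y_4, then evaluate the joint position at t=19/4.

y_0 = S_0(0) = a_0 = -4
y_1 = S_1(0) = a_1 = -3
y_2 = S_2(0) = a_2 = 4
y_3 = S_3(0) = a_3 = -1
y_4 = S_3(2) = 5
t_q=19/4 is in segment 2 (τ=3/4); S_2(τ)=1385/8192

y_0=-4 y_1=-3 y_2=4 y_3=-1 y_4=5
S(19/4) = 1385/8192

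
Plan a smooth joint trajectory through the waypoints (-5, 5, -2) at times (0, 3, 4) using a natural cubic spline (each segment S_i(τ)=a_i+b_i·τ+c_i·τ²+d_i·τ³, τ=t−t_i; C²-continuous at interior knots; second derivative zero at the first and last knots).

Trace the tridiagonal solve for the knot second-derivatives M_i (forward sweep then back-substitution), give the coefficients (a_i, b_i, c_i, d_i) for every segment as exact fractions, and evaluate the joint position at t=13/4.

Δ: Δ0=10/3, Δ1=-7
row 1: diag=8, rhs=-62; c'=1/8, d'=-31/4
back: M1=-31/4
M: M0=0, M1=-31/4, M2=0
seg 0: a=-5, c=M0/2=0, d=(M1−M0)/(6·3)=-31/72, b=Δ0−h0·(2M0+M1)/6=173/24
seg 1: a=5, c=M1/2=-31/8, d=(M2−M1)/(6·1)=31/24, b=Δ1−h1·(2M1+M2)/6=-53/12
t_q=13/4 → seg 1, τ=1/4; S=5+-53/12·τ+-31/8·τ²+31/24·τ³=1881/512

  seg 0: a=-5 b=173/24 c=0 d=-31/72
  seg 1: a=5 b=-53/12 c=-31/8 d=31/24
S(13/4) = 1881/512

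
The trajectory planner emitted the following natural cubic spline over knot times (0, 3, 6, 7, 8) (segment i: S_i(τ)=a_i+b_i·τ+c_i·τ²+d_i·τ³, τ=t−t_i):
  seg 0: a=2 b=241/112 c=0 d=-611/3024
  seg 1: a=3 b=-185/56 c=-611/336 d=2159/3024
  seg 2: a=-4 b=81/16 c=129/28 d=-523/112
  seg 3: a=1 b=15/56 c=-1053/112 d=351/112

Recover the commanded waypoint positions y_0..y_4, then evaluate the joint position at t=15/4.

y_0=2 y_1=3 y_2=-4 y_3=1 y_4=-5
S(15/4) = -1429/7168

y_0 = S_0(0) = a_0 = 2
y_1 = S_1(0) = a_1 = 3
y_2 = S_2(0) = a_2 = -4
y_3 = S_3(0) = a_3 = 1
y_4 = S_3(1) = -5
t_q=15/4 is in segment 1 (τ=3/4); S_1(τ)=-1429/7168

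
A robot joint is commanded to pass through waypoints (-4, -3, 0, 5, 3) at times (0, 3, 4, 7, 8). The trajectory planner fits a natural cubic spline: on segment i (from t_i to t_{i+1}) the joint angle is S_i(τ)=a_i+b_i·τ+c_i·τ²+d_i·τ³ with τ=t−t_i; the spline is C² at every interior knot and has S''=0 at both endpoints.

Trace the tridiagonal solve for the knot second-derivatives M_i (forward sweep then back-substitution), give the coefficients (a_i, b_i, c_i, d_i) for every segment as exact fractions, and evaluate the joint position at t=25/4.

Δ: Δ0=1/3, Δ1=3, Δ2=5/3, Δ3=-2
row 1: diag=8, rhs=16; c'=1/8, d'=2
row 2: denom=8−1·1/8=63/8; d'=(-8−1·2)/(63/8)=-80/63
row 3: denom=8−3·8/21=48/7; d'=(-22−3·-80/63)/(48/7)=-191/72
back: M3=-191/72
back: M2=-80/63−8/21·-191/72=-7/27
back: M1=2−1/8·-7/27=439/216
M: M0=0, M1=439/216, M2=-7/27, M3=-191/72, M4=0
seg 0: a=-4, c=M0/2=0, d=(M1−M0)/(6·3)=439/3888, b=Δ0−h0·(2M0+M1)/6=-295/432
seg 1: a=-3, c=M1/2=439/432, d=(M2−M1)/(6·1)=-55/144, b=Δ1−h1·(2M1+M2)/6=511/216
seg 2: a=0, c=M2/2=-7/54, d=(M3−M2)/(6·3)=-517/3888, b=Δ2−h2·(2M2+M3)/6=1405/432
seg 3: a=5, c=M3/2=-191/144, d=(M4−M3)/(6·1)=191/432, b=Δ3−h3·(2M3+M4)/6=-241/216
t_q=25/4 → seg 2, τ=9/4; S=0+1405/432·τ+-7/54·τ²+-517/3888·τ³=15811/3072

  seg 0: a=-4 b=-295/432 c=0 d=439/3888
  seg 1: a=-3 b=511/216 c=439/432 d=-55/144
  seg 2: a=0 b=1405/432 c=-7/54 d=-517/3888
  seg 3: a=5 b=-241/216 c=-191/144 d=191/432
S(25/4) = 15811/3072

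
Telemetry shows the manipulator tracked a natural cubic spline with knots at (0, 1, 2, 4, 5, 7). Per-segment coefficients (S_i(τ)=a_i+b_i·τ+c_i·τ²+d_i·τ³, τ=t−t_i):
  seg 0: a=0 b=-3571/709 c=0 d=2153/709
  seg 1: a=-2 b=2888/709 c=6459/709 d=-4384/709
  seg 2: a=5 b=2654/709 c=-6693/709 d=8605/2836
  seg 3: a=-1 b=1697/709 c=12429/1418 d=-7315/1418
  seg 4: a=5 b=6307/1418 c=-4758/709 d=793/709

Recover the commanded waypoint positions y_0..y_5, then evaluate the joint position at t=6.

y_0=0 y_1=-2 y_2=5 y_3=-1 y_4=5 y_5=-4
S(6) = 5467/1418

y_0 = S_0(0) = a_0 = 0
y_1 = S_1(0) = a_1 = -2
y_2 = S_2(0) = a_2 = 5
y_3 = S_3(0) = a_3 = -1
y_4 = S_4(0) = a_4 = 5
y_5 = S_4(2) = -4
t_q=6 is in segment 4 (τ=1); S_4(τ)=5467/1418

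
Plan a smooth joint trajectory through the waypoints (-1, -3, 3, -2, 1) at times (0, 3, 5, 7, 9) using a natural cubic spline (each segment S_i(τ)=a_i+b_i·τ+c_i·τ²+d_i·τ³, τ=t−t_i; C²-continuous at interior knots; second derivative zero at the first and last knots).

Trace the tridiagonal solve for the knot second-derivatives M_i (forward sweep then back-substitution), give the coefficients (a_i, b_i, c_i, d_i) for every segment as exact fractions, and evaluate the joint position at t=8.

  seg 0: a=-1 b=-1013/426 c=0 d=27/142
  seg 1: a=-3 b=587/213 c=243/142 d=-677/852
  seg 2: a=3 b=14/213 c=-217/71 d=1511/1704
  seg 3: a=-2 b=-647/426 c=643/284 d=-643/1704
S(8) = -927/568

Δ: Δ0=-2/3, Δ1=3, Δ2=-5/2, Δ3=3/2
row 1: diag=10, rhs=22; c'=1/5, d'=11/5
row 2: denom=8−2·1/5=38/5; d'=(-33−2·11/5)/(38/5)=-187/38
row 3: denom=8−2·5/19=142/19; d'=(24−2·-187/38)/(142/19)=643/142
back: M3=643/142
back: M2=-187/38−5/19·643/142=-434/71
back: M1=11/5−1/5·-434/71=243/71
M: M0=0, M1=243/71, M2=-434/71, M3=643/142, M4=0
seg 0: a=-1, c=M0/2=0, d=(M1−M0)/(6·3)=27/142, b=Δ0−h0·(2M0+M1)/6=-1013/426
seg 1: a=-3, c=M1/2=243/142, d=(M2−M1)/(6·2)=-677/852, b=Δ1−h1·(2M1+M2)/6=587/213
seg 2: a=3, c=M2/2=-217/71, d=(M3−M2)/(6·2)=1511/1704, b=Δ2−h2·(2M2+M3)/6=14/213
seg 3: a=-2, c=M3/2=643/284, d=(M4−M3)/(6·2)=-643/1704, b=Δ3−h3·(2M3+M4)/6=-647/426
t_q=8 → seg 3, τ=1; S=-2+-647/426·τ+643/284·τ²+-643/1704·τ³=-927/568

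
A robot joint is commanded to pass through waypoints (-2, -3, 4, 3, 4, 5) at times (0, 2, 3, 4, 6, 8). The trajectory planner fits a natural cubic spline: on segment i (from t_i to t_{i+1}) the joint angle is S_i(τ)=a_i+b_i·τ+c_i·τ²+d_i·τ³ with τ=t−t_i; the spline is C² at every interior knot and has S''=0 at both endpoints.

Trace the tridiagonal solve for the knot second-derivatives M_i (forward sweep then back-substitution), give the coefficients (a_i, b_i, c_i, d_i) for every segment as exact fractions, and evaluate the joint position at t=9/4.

  seg 0: a=-2 b=-1865/482 c=0 d=203/241
  seg 1: a=-3 b=3007/482 c=1218/241 d=-2069/482
  seg 2: a=4 b=836/241 c=-3771/482 d=1617/482
  seg 3: a=3 b=-1019/482 c=540/241 d=-225/482
  seg 4: a=4 b=601/482 c=-135/241 d=45/482
S(9/4) = -36757/30848

Δ: Δ0=-1/2, Δ1=7, Δ2=-1, Δ3=1/2, Δ4=1/2
row 1: diag=6, rhs=45; c'=1/6, d'=15/2
row 2: denom=4−1·1/6=23/6; d'=(-48−1·15/2)/(23/6)=-333/23
row 3: denom=6−1·6/23=132/23; d'=(9−1·-333/23)/(132/23)=45/11
row 4: denom=8−2·23/66=241/33; d'=(0−2·45/11)/(241/33)=-270/241
back: M4=-270/241
back: M3=45/11−23/66·-270/241=1080/241
back: M2=-333/23−6/23·1080/241=-3771/241
back: M1=15/2−1/6·-3771/241=2436/241
M: M0=0, M1=2436/241, M2=-3771/241, M3=1080/241, M4=-270/241, M5=0
seg 0: a=-2, c=M0/2=0, d=(M1−M0)/(6·2)=203/241, b=Δ0−h0·(2M0+M1)/6=-1865/482
seg 1: a=-3, c=M1/2=1218/241, d=(M2−M1)/(6·1)=-2069/482, b=Δ1−h1·(2M1+M2)/6=3007/482
seg 2: a=4, c=M2/2=-3771/482, d=(M3−M2)/(6·1)=1617/482, b=Δ2−h2·(2M2+M3)/6=836/241
seg 3: a=3, c=M3/2=540/241, d=(M4−M3)/(6·2)=-225/482, b=Δ3−h3·(2M3+M4)/6=-1019/482
seg 4: a=4, c=M4/2=-135/241, d=(M5−M4)/(6·2)=45/482, b=Δ4−h4·(2M4+M5)/6=601/482
t_q=9/4 → seg 1, τ=1/4; S=-3+3007/482·τ+1218/241·τ²+-2069/482·τ³=-36757/30848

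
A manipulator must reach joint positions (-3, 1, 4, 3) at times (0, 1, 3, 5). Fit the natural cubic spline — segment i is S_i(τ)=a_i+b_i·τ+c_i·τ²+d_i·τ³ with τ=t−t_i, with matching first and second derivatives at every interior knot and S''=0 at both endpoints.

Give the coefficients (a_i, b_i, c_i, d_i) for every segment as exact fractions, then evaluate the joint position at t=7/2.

  seg 0: a=-3 b=48/11 c=0 d=-4/11
  seg 1: a=1 b=36/11 c=-12/11 d=9/88
  seg 2: a=4 b=3/22 c=-21/44 d=7/88
S(7/2) = 2787/704

Δ: Δ0=4, Δ1=3/2, Δ2=-1/2
row 1: diag=6, rhs=-15; c'=1/3, d'=-5/2
row 2: denom=8−2·1/3=22/3; d'=(-12−2·-5/2)/(22/3)=-21/22
back: M2=-21/22
back: M1=-5/2−1/3·-21/22=-24/11
M: M0=0, M1=-24/11, M2=-21/22, M3=0
seg 0: a=-3, c=M0/2=0, d=(M1−M0)/(6·1)=-4/11, b=Δ0−h0·(2M0+M1)/6=48/11
seg 1: a=1, c=M1/2=-12/11, d=(M2−M1)/(6·2)=9/88, b=Δ1−h1·(2M1+M2)/6=36/11
seg 2: a=4, c=M2/2=-21/44, d=(M3−M2)/(6·2)=7/88, b=Δ2−h2·(2M2+M3)/6=3/22
t_q=7/2 → seg 2, τ=1/2; S=4+3/22·τ+-21/44·τ²+7/88·τ³=2787/704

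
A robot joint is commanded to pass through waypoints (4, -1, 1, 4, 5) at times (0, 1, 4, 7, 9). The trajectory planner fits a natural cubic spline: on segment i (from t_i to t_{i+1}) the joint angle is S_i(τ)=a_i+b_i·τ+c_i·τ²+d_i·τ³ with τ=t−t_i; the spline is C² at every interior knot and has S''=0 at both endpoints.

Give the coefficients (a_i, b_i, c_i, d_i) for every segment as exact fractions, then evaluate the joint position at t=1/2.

Δ: Δ0=-5, Δ1=2/3, Δ2=1, Δ3=1/2
row 1: diag=8, rhs=34; c'=3/8, d'=17/4
row 2: denom=12−3·3/8=87/8; d'=(2−3·17/4)/(87/8)=-86/87
row 3: denom=10−3·8/29=266/29; d'=(-3−3·-86/87)/(266/29)=-1/266
back: M3=-1/266
back: M2=-86/87−8/29·-1/266=-394/399
back: M1=17/4−3/8·-394/399=1229/266
M: M0=0, M1=1229/266, M2=-394/399, M3=-1/266, M4=0
seg 0: a=4, c=M0/2=0, d=(M1−M0)/(6·1)=1229/1596, b=Δ0−h0·(2M0+M1)/6=-9209/1596
seg 1: a=-1, c=M1/2=1229/532, d=(M2−M1)/(6·3)=-4475/14364, b=Δ1−h1·(2M1+M2)/6=-2761/798
seg 2: a=1, c=M2/2=-197/399, d=(M3−M2)/(6·3)=785/14364, b=Δ2−h2·(2M2+M3)/6=3175/1596
seg 3: a=4, c=M3/2=-1/532, d=(M4−M3)/(6·2)=1/3192, b=Δ3−h3·(2M3+M4)/6=401/798
t_q=1/2 → seg 0, τ=1/2; S=4+-9209/1596·τ+0·τ²+1229/1596·τ³=5155/4256

  seg 0: a=4 b=-9209/1596 c=0 d=1229/1596
  seg 1: a=-1 b=-2761/798 c=1229/532 d=-4475/14364
  seg 2: a=1 b=3175/1596 c=-197/399 d=785/14364
  seg 3: a=4 b=401/798 c=-1/532 d=1/3192
S(1/2) = 5155/4256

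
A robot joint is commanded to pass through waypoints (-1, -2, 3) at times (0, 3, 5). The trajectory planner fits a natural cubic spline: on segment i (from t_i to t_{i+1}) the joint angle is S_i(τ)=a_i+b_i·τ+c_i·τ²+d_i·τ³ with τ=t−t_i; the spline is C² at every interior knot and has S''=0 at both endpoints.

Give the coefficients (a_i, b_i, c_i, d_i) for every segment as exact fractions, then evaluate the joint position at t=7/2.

Δ: Δ0=-1/3, Δ1=5/2
row 1: diag=10, rhs=17; c'=1/5, d'=17/10
back: M1=17/10
M: M0=0, M1=17/10, M2=0
seg 0: a=-1, c=M0/2=0, d=(M1−M0)/(6·3)=17/180, b=Δ0−h0·(2M0+M1)/6=-71/60
seg 1: a=-2, c=M1/2=17/20, d=(M2−M1)/(6·2)=-17/120, b=Δ1−h1·(2M1+M2)/6=41/30
t_q=7/2 → seg 1, τ=1/2; S=-2+41/30·τ+17/20·τ²+-17/120·τ³=-359/320

  seg 0: a=-1 b=-71/60 c=0 d=17/180
  seg 1: a=-2 b=41/30 c=17/20 d=-17/120
S(7/2) = -359/320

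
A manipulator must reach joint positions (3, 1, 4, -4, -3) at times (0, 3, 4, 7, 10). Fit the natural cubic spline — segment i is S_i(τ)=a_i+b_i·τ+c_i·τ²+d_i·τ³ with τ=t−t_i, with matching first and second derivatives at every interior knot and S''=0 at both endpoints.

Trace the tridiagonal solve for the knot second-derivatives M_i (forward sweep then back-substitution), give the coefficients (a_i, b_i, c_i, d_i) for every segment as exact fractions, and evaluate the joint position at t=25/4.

  seg 0: a=3 b=-137/57 c=0 d=11/57
  seg 1: a=1 b=160/57 c=33/19 d=-88/57
  seg 2: a=4 b=94/57 c=-55/19 d=83/171
  seg 3: a=-4 b=-149/57 c=28/19 d=-28/171
S(25/4) = -1721/1216

Δ: Δ0=-2/3, Δ1=3, Δ2=-8/3, Δ3=1/3
row 1: diag=8, rhs=22; c'=1/8, d'=11/4
row 2: denom=8−1·1/8=63/8; d'=(-34−1·11/4)/(63/8)=-14/3
row 3: denom=12−3·8/21=76/7; d'=(18−3·-14/3)/(76/7)=56/19
back: M3=56/19
back: M2=-14/3−8/21·56/19=-110/19
back: M1=11/4−1/8·-110/19=66/19
M: M0=0, M1=66/19, M2=-110/19, M3=56/19, M4=0
seg 0: a=3, c=M0/2=0, d=(M1−M0)/(6·3)=11/57, b=Δ0−h0·(2M0+M1)/6=-137/57
seg 1: a=1, c=M1/2=33/19, d=(M2−M1)/(6·1)=-88/57, b=Δ1−h1·(2M1+M2)/6=160/57
seg 2: a=4, c=M2/2=-55/19, d=(M3−M2)/(6·3)=83/171, b=Δ2−h2·(2M2+M3)/6=94/57
seg 3: a=-4, c=M3/2=28/19, d=(M4−M3)/(6·3)=-28/171, b=Δ3−h3·(2M3+M4)/6=-149/57
t_q=25/4 → seg 2, τ=9/4; S=4+94/57·τ+-55/19·τ²+83/171·τ³=-1721/1216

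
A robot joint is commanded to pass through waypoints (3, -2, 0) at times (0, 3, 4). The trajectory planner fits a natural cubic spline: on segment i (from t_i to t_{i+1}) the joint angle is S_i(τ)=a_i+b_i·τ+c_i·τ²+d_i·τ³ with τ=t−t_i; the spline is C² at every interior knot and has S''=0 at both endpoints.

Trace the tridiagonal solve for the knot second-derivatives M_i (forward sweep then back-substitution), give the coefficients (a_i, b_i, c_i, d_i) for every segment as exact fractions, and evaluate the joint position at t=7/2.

  seg 0: a=3 b=-73/24 c=0 d=11/72
  seg 1: a=-2 b=13/12 c=11/8 d=-11/24
S(7/2) = -75/64

Δ: Δ0=-5/3, Δ1=2
row 1: diag=8, rhs=22; c'=1/8, d'=11/4
back: M1=11/4
M: M0=0, M1=11/4, M2=0
seg 0: a=3, c=M0/2=0, d=(M1−M0)/(6·3)=11/72, b=Δ0−h0·(2M0+M1)/6=-73/24
seg 1: a=-2, c=M1/2=11/8, d=(M2−M1)/(6·1)=-11/24, b=Δ1−h1·(2M1+M2)/6=13/12
t_q=7/2 → seg 1, τ=1/2; S=-2+13/12·τ+11/8·τ²+-11/24·τ³=-75/64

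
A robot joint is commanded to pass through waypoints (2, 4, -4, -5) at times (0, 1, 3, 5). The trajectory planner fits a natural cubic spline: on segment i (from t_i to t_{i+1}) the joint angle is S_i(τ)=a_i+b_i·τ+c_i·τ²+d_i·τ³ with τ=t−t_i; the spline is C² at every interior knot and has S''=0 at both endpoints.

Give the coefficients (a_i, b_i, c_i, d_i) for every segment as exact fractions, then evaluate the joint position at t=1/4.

Δ: Δ0=2, Δ1=-4, Δ2=-1/2
row 1: diag=6, rhs=-36; c'=1/3, d'=-6
row 2: denom=8−2·1/3=22/3; d'=(21−2·-6)/(22/3)=9/2
back: M2=9/2
back: M1=-6−1/3·9/2=-15/2
M: M0=0, M1=-15/2, M2=9/2, M3=0
seg 0: a=2, c=M0/2=0, d=(M1−M0)/(6·1)=-5/4, b=Δ0−h0·(2M0+M1)/6=13/4
seg 1: a=4, c=M1/2=-15/4, d=(M2−M1)/(6·2)=1, b=Δ1−h1·(2M1+M2)/6=-1/2
seg 2: a=-4, c=M2/2=9/4, d=(M3−M2)/(6·2)=-3/8, b=Δ2−h2·(2M2+M3)/6=-7/2
t_q=1/4 → seg 0, τ=1/4; S=2+13/4·τ+0·τ²+-5/4·τ³=715/256

  seg 0: a=2 b=13/4 c=0 d=-5/4
  seg 1: a=4 b=-1/2 c=-15/4 d=1
  seg 2: a=-4 b=-7/2 c=9/4 d=-3/8
S(1/4) = 715/256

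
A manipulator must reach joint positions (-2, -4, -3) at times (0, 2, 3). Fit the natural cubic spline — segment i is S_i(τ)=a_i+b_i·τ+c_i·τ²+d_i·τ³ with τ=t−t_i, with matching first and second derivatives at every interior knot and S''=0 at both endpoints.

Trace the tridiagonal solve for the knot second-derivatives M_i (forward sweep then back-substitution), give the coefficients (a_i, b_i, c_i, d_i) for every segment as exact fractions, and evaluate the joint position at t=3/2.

Δ: Δ0=-1, Δ1=1
row 1: diag=6, rhs=12; c'=1/6, d'=2
back: M1=2
M: M0=0, M1=2, M2=0
seg 0: a=-2, c=M0/2=0, d=(M1−M0)/(6·2)=1/6, b=Δ0−h0·(2M0+M1)/6=-5/3
seg 1: a=-4, c=M1/2=1, d=(M2−M1)/(6·1)=-1/3, b=Δ1−h1·(2M1+M2)/6=1/3
t_q=3/2 → seg 0, τ=3/2; S=-2+-5/3·τ+0·τ²+1/6·τ³=-63/16

  seg 0: a=-2 b=-5/3 c=0 d=1/6
  seg 1: a=-4 b=1/3 c=1 d=-1/3
S(3/2) = -63/16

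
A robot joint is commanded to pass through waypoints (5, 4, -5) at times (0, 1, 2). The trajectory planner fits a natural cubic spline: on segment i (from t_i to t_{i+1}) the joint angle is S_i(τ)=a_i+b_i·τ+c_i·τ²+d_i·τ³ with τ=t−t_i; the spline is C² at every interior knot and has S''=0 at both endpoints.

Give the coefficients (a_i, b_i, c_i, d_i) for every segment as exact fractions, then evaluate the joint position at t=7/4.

Δ: Δ0=-1, Δ1=-9
row 1: diag=4, rhs=-48; c'=1/4, d'=-12
back: M1=-12
M: M0=0, M1=-12, M2=0
seg 0: a=5, c=M0/2=0, d=(M1−M0)/(6·1)=-2, b=Δ0−h0·(2M0+M1)/6=1
seg 1: a=4, c=M1/2=-6, d=(M2−M1)/(6·1)=2, b=Δ1−h1·(2M1+M2)/6=-5
t_q=7/4 → seg 1, τ=3/4; S=4+-5·τ+-6·τ²+2·τ³=-73/32

  seg 0: a=5 b=1 c=0 d=-2
  seg 1: a=4 b=-5 c=-6 d=2
S(7/4) = -73/32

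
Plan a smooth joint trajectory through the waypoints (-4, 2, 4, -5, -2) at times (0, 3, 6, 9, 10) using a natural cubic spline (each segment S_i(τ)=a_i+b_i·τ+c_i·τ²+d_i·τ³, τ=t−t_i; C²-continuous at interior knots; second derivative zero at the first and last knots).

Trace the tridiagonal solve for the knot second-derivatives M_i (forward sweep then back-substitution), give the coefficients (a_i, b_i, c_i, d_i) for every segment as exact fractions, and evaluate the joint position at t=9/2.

Δ: Δ0=2, Δ1=2/3, Δ2=-3, Δ3=3
row 1: diag=12, rhs=-8; c'=1/4, d'=-2/3
row 2: denom=12−3·1/4=45/4; d'=(-22−3·-2/3)/(45/4)=-16/9
row 3: denom=8−3·4/15=36/5; d'=(36−3·-16/9)/(36/5)=155/27
back: M3=155/27
back: M2=-16/9−4/15·155/27=-268/81
back: M1=-2/3−1/4·-268/81=13/81
M: M0=0, M1=13/81, M2=-268/81, M3=155/27, M4=0
seg 0: a=-4, c=M0/2=0, d=(M1−M0)/(6·3)=13/1458, b=Δ0−h0·(2M0+M1)/6=311/162
seg 1: a=2, c=M1/2=13/162, d=(M2−M1)/(6·3)=-281/1458, b=Δ1−h1·(2M1+M2)/6=175/81
seg 2: a=4, c=M2/2=-134/81, d=(M3−M2)/(6·3)=733/1458, b=Δ2−h2·(2M2+M3)/6=-415/162
seg 3: a=-5, c=M3/2=155/54, d=(M4−M3)/(6·1)=-155/162, b=Δ3−h3·(2M3+M4)/6=88/81
t_q=9/2 → seg 1, τ=3/2; S=2+175/81·τ+13/162·τ²+-281/1458·τ³=229/48

  seg 0: a=-4 b=311/162 c=0 d=13/1458
  seg 1: a=2 b=175/81 c=13/162 d=-281/1458
  seg 2: a=4 b=-415/162 c=-134/81 d=733/1458
  seg 3: a=-5 b=88/81 c=155/54 d=-155/162
S(9/2) = 229/48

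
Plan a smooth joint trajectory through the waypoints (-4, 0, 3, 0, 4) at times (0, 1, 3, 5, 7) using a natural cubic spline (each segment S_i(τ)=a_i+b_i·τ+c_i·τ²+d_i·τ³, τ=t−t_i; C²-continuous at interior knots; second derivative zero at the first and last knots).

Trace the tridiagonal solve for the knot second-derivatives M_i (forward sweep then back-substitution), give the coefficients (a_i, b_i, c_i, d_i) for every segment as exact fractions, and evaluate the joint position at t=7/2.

Δ: Δ0=4, Δ1=3/2, Δ2=-3/2, Δ3=2
row 1: diag=6, rhs=-15; c'=1/3, d'=-5/2
row 2: denom=8−2·1/3=22/3; d'=(-18−2·-5/2)/(22/3)=-39/22
row 3: denom=8−2·3/11=82/11; d'=(21−2·-39/22)/(82/11)=135/41
back: M3=135/41
back: M2=-39/22−3/11·135/41=-219/82
back: M1=-5/2−1/3·-219/82=-66/41
M: M0=0, M1=-66/41, M2=-219/82, M3=135/41, M4=0
seg 0: a=-4, c=M0/2=0, d=(M1−M0)/(6·1)=-11/41, b=Δ0−h0·(2M0+M1)/6=175/41
seg 1: a=0, c=M1/2=-33/41, d=(M2−M1)/(6·2)=-29/328, b=Δ1−h1·(2M1+M2)/6=142/41
seg 2: a=3, c=M2/2=-219/164, d=(M3−M2)/(6·2)=163/328, b=Δ2−h2·(2M2+M3)/6=-67/82
seg 3: a=0, c=M3/2=135/82, d=(M4−M3)/(6·2)=-45/164, b=Δ3−h3·(2M3+M4)/6=-8/41
t_q=7/2 → seg 2, τ=1/2; S=3+-67/82·τ+-219/164·τ²+163/328·τ³=6087/2624

  seg 0: a=-4 b=175/41 c=0 d=-11/41
  seg 1: a=0 b=142/41 c=-33/41 d=-29/328
  seg 2: a=3 b=-67/82 c=-219/164 d=163/328
  seg 3: a=0 b=-8/41 c=135/82 d=-45/164
S(7/2) = 6087/2624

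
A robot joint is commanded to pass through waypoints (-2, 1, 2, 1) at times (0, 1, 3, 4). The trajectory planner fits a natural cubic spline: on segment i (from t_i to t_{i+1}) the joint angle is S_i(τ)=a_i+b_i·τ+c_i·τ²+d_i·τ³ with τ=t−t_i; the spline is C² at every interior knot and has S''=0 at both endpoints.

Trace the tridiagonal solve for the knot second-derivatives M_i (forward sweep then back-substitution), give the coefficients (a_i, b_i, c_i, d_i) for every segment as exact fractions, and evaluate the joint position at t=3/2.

  seg 0: a=-2 b=27/8 c=0 d=-3/8
  seg 1: a=1 b=9/4 c=-9/8 d=1/8
  seg 2: a=2 b=-3/4 c=-3/8 d=1/8
S(3/2) = 119/64

Δ: Δ0=3, Δ1=1/2, Δ2=-1
row 1: diag=6, rhs=-15; c'=1/3, d'=-5/2
row 2: denom=6−2·1/3=16/3; d'=(-9−2·-5/2)/(16/3)=-3/4
back: M2=-3/4
back: M1=-5/2−1/3·-3/4=-9/4
M: M0=0, M1=-9/4, M2=-3/4, M3=0
seg 0: a=-2, c=M0/2=0, d=(M1−M0)/(6·1)=-3/8, b=Δ0−h0·(2M0+M1)/6=27/8
seg 1: a=1, c=M1/2=-9/8, d=(M2−M1)/(6·2)=1/8, b=Δ1−h1·(2M1+M2)/6=9/4
seg 2: a=2, c=M2/2=-3/8, d=(M3−M2)/(6·1)=1/8, b=Δ2−h2·(2M2+M3)/6=-3/4
t_q=3/2 → seg 1, τ=1/2; S=1+9/4·τ+-9/8·τ²+1/8·τ³=119/64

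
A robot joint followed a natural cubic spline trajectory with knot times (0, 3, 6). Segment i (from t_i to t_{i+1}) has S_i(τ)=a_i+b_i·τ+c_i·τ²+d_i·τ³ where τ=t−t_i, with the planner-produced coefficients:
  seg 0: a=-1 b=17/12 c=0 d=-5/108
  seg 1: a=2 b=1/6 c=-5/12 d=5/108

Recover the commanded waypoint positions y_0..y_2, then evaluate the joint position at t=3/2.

y_0=-1 y_1=2 y_2=0
S(3/2) = 31/32

y_0 = S_0(0) = a_0 = -1
y_1 = S_1(0) = a_1 = 2
y_2 = S_1(3) = 0
t_q=3/2 is in segment 0 (τ=3/2); S_0(τ)=31/32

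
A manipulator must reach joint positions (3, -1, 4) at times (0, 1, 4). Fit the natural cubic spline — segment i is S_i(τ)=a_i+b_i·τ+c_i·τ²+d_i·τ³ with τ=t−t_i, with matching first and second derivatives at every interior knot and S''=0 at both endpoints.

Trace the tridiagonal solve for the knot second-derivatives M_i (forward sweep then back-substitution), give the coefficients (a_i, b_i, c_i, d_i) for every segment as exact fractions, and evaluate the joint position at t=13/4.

Δ: Δ0=-4, Δ1=5/3
row 1: diag=8, rhs=34; c'=3/8, d'=17/4
back: M1=17/4
M: M0=0, M1=17/4, M2=0
seg 0: a=3, c=M0/2=0, d=(M1−M0)/(6·1)=17/24, b=Δ0−h0·(2M0+M1)/6=-113/24
seg 1: a=-1, c=M1/2=17/8, d=(M2−M1)/(6·3)=-17/72, b=Δ1−h1·(2M1+M2)/6=-31/12
t_q=13/4 → seg 1, τ=9/4; S=-1+-31/12·τ+17/8·τ²+-17/72·τ³=643/512

  seg 0: a=3 b=-113/24 c=0 d=17/24
  seg 1: a=-1 b=-31/12 c=17/8 d=-17/72
S(13/4) = 643/512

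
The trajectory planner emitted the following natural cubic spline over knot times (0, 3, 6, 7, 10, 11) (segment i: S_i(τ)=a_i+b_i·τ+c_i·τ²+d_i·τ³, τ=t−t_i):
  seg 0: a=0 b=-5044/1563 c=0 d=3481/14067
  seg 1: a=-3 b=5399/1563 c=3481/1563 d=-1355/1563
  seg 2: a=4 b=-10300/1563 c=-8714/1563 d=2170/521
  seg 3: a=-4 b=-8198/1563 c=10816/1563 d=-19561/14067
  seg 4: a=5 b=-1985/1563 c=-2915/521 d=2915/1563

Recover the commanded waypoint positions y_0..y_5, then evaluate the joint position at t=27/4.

y_0 = S_0(0) = a_0 = 0
y_1 = S_1(0) = a_1 = -3
y_2 = S_2(0) = a_2 = 4
y_3 = S_3(0) = a_3 = -4
y_4 = S_4(0) = a_4 = 5
y_5 = S_4(1) = 0
t_q=27/4 is in segment 2 (τ=3/4); S_2(τ)=-38701/16672

y_0=0 y_1=-3 y_2=4 y_3=-4 y_4=5 y_5=0
S(27/4) = -38701/16672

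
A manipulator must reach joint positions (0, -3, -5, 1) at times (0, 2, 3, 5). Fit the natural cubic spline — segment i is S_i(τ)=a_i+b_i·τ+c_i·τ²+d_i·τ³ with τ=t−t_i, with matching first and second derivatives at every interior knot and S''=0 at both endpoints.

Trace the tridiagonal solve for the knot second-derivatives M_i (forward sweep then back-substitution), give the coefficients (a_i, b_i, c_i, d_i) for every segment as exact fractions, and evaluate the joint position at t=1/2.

  seg 0: a=0 b=-73/70 c=0 d=-4/35
  seg 1: a=-3 b=-169/70 c=-24/35 d=11/10
  seg 2: a=-5 b=-17/35 c=183/70 d=-61/140
S(1/2) = -15/28

Δ: Δ0=-3/2, Δ1=-2, Δ2=3
row 1: diag=6, rhs=-3; c'=1/6, d'=-1/2
row 2: denom=6−1·1/6=35/6; d'=(30−1·-1/2)/(35/6)=183/35
back: M2=183/35
back: M1=-1/2−1/6·183/35=-48/35
M: M0=0, M1=-48/35, M2=183/35, M3=0
seg 0: a=0, c=M0/2=0, d=(M1−M0)/(6·2)=-4/35, b=Δ0−h0·(2M0+M1)/6=-73/70
seg 1: a=-3, c=M1/2=-24/35, d=(M2−M1)/(6·1)=11/10, b=Δ1−h1·(2M1+M2)/6=-169/70
seg 2: a=-5, c=M2/2=183/70, d=(M3−M2)/(6·2)=-61/140, b=Δ2−h2·(2M2+M3)/6=-17/35
t_q=1/2 → seg 0, τ=1/2; S=0+-73/70·τ+0·τ²+-4/35·τ³=-15/28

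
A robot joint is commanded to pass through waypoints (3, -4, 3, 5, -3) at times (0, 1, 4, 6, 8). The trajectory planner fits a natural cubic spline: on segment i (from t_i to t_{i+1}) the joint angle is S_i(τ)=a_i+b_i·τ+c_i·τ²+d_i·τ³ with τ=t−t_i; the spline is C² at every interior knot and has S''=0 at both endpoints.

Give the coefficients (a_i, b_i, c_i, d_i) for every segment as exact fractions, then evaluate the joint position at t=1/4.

Δ: Δ0=-7, Δ1=7/3, Δ2=1, Δ3=-4
row 1: diag=8, rhs=56; c'=3/8, d'=7
row 2: denom=10−3·3/8=71/8; d'=(-8−3·7)/(71/8)=-232/71
row 3: denom=8−2·16/71=536/71; d'=(-30−2·-232/71)/(536/71)=-833/268
back: M3=-833/268
back: M2=-232/71−16/71·-833/268=-172/67
back: M1=7−3/8·-172/67=1067/134
M: M0=0, M1=1067/134, M2=-172/67, M3=-833/268, M4=0
seg 0: a=3, c=M0/2=0, d=(M1−M0)/(6·1)=1067/804, b=Δ0−h0·(2M0+M1)/6=-6695/804
seg 1: a=-4, c=M1/2=1067/268, d=(M2−M1)/(6·3)=-1411/2412, b=Δ1−h1·(2M1+M2)/6=-1747/402
seg 2: a=3, c=M2/2=-86/67, d=(M3−M2)/(6·2)=-145/3216, b=Δ2−h2·(2M2+M3)/6=3013/804
seg 3: a=5, c=M3/2=-833/536, d=(M4−M3)/(6·2)=833/3216, b=Δ3−h3·(2M3+M4)/6=-775/402
t_q=1/4 → seg 0, τ=1/4; S=3+-6695/804·τ+0·τ²+1067/804·τ³=16105/17152

  seg 0: a=3 b=-6695/804 c=0 d=1067/804
  seg 1: a=-4 b=-1747/402 c=1067/268 d=-1411/2412
  seg 2: a=3 b=3013/804 c=-86/67 d=-145/3216
  seg 3: a=5 b=-775/402 c=-833/536 d=833/3216
S(1/4) = 16105/17152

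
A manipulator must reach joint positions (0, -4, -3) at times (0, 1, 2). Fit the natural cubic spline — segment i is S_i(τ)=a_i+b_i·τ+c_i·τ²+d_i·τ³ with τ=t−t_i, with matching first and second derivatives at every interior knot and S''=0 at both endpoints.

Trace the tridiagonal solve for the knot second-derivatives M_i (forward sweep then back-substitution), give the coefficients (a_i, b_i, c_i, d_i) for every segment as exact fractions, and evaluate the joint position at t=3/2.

  seg 0: a=0 b=-21/4 c=0 d=5/4
  seg 1: a=-4 b=-3/2 c=15/4 d=-5/4
S(3/2) = -127/32

Δ: Δ0=-4, Δ1=1
row 1: diag=4, rhs=30; c'=1/4, d'=15/2
back: M1=15/2
M: M0=0, M1=15/2, M2=0
seg 0: a=0, c=M0/2=0, d=(M1−M0)/(6·1)=5/4, b=Δ0−h0·(2M0+M1)/6=-21/4
seg 1: a=-4, c=M1/2=15/4, d=(M2−M1)/(6·1)=-5/4, b=Δ1−h1·(2M1+M2)/6=-3/2
t_q=3/2 → seg 1, τ=1/2; S=-4+-3/2·τ+15/4·τ²+-5/4·τ³=-127/32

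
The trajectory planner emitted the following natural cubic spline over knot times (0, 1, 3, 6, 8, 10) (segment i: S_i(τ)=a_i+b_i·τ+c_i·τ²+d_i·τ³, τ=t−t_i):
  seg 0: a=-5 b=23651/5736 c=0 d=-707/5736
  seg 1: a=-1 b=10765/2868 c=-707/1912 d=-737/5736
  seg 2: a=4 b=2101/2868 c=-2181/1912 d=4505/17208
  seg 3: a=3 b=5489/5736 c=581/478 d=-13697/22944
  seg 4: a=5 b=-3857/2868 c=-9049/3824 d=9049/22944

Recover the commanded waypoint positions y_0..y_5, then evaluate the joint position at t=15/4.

y_0=-5 y_1=-1 y_2=4 y_3=3 y_4=5 y_5=-4
S(15/4) = 491703/122368

y_0 = S_0(0) = a_0 = -5
y_1 = S_1(0) = a_1 = -1
y_2 = S_2(0) = a_2 = 4
y_3 = S_3(0) = a_3 = 3
y_4 = S_4(0) = a_4 = 5
y_5 = S_4(2) = -4
t_q=15/4 is in segment 2 (τ=3/4); S_2(τ)=491703/122368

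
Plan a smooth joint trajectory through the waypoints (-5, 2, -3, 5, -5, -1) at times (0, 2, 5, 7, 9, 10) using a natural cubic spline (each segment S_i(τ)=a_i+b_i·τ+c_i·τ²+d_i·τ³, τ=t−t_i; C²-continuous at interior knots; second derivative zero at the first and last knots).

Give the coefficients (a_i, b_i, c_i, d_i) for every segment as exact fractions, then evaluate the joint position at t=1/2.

  seg 0: a=-5 b=29749/5646 c=0 d=-2497/5646
  seg 1: a=2 b=-215/5646 c=-2497/941 d=11917/16938
  seg 2: a=-3 b=8573/2823 c=6923/1882 d=-9025/5646
  seg 3: a=5 b=-4039/2823 c=-11127/1882 d=23305/11292
  seg 4: a=-5 b=-886/2823 c=6089/941 d=-6089/2823
S(1/2) = -36447/15056

Δ: Δ0=7/2, Δ1=-5/3, Δ2=4, Δ3=-5, Δ4=4
row 1: diag=10, rhs=-31; c'=3/10, d'=-31/10
row 2: denom=10−3·3/10=91/10; d'=(34−3·-31/10)/(91/10)=433/91
row 3: denom=8−2·20/91=688/91; d'=(-54−2·433/91)/(688/91)=-1445/172
row 4: denom=6−2·91/344=941/172; d'=(54−2·-1445/172)/(941/172)=12178/941
back: M4=12178/941
back: M3=-1445/172−91/344·12178/941=-11127/941
back: M2=433/91−20/91·-11127/941=6923/941
back: M1=-31/10−3/10·6923/941=-4994/941
M: M0=0, M1=-4994/941, M2=6923/941, M3=-11127/941, M4=12178/941, M5=0
seg 0: a=-5, c=M0/2=0, d=(M1−M0)/(6·2)=-2497/5646, b=Δ0−h0·(2M0+M1)/6=29749/5646
seg 1: a=2, c=M1/2=-2497/941, d=(M2−M1)/(6·3)=11917/16938, b=Δ1−h1·(2M1+M2)/6=-215/5646
seg 2: a=-3, c=M2/2=6923/1882, d=(M3−M2)/(6·2)=-9025/5646, b=Δ2−h2·(2M2+M3)/6=8573/2823
seg 3: a=5, c=M3/2=-11127/1882, d=(M4−M3)/(6·2)=23305/11292, b=Δ3−h3·(2M3+M4)/6=-4039/2823
seg 4: a=-5, c=M4/2=6089/941, d=(M5−M4)/(6·1)=-6089/2823, b=Δ4−h4·(2M4+M5)/6=-886/2823
t_q=1/2 → seg 0, τ=1/2; S=-5+29749/5646·τ+0·τ²+-2497/5646·τ³=-36447/15056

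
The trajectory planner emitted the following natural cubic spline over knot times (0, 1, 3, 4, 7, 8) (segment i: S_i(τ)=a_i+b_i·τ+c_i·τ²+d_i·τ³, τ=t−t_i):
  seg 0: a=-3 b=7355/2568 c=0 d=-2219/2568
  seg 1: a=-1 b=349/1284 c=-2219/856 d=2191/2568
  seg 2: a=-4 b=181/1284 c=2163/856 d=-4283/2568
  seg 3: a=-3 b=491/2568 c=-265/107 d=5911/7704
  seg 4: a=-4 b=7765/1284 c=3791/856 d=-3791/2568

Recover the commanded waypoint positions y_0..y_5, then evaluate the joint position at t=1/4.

y_0 = S_0(0) = a_0 = -3
y_1 = S_1(0) = a_1 = -1
y_2 = S_2(0) = a_2 = -4
y_3 = S_3(0) = a_3 = -3
y_4 = S_4(0) = a_4 = -4
y_5 = S_4(1) = 5
t_q=1/4 is in segment 0 (τ=1/4); S_0(τ)=-125865/54784

y_0=-3 y_1=-1 y_2=-4 y_3=-3 y_4=-4 y_5=5
S(1/4) = -125865/54784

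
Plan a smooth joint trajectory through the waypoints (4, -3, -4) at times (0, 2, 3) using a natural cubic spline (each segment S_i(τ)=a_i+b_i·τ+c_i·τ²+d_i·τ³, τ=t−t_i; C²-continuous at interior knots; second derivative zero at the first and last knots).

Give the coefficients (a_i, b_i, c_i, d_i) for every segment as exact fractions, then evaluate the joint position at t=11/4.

  seg 0: a=4 b=-13/3 c=0 d=5/24
  seg 1: a=-3 b=-11/6 c=5/4 d=-5/12
S(11/4) = -985/256

Δ: Δ0=-7/2, Δ1=-1
row 1: diag=6, rhs=15; c'=1/6, d'=5/2
back: M1=5/2
M: M0=0, M1=5/2, M2=0
seg 0: a=4, c=M0/2=0, d=(M1−M0)/(6·2)=5/24, b=Δ0−h0·(2M0+M1)/6=-13/3
seg 1: a=-3, c=M1/2=5/4, d=(M2−M1)/(6·1)=-5/12, b=Δ1−h1·(2M1+M2)/6=-11/6
t_q=11/4 → seg 1, τ=3/4; S=-3+-11/6·τ+5/4·τ²+-5/12·τ³=-985/256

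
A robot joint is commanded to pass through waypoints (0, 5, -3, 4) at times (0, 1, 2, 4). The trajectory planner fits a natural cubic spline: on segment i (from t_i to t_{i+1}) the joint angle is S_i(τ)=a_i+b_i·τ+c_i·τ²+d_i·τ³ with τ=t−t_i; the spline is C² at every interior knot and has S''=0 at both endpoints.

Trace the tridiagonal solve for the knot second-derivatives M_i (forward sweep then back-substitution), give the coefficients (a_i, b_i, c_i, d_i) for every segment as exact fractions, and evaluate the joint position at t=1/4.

Δ: Δ0=5, Δ1=-8, Δ2=7/2
row 1: diag=4, rhs=-78; c'=1/4, d'=-39/2
row 2: denom=6−1·1/4=23/4; d'=(69−1·-39/2)/(23/4)=354/23
back: M2=354/23
back: M1=-39/2−1/4·354/23=-537/23
M: M0=0, M1=-537/23, M2=354/23, M3=0
seg 0: a=0, c=M0/2=0, d=(M1−M0)/(6·1)=-179/46, b=Δ0−h0·(2M0+M1)/6=409/46
seg 1: a=5, c=M1/2=-537/46, d=(M2−M1)/(6·1)=297/46, b=Δ1−h1·(2M1+M2)/6=-64/23
seg 2: a=-3, c=M2/2=177/23, d=(M3−M2)/(6·2)=-59/46, b=Δ2−h2·(2M2+M3)/6=-311/46
t_q=1/4 → seg 0, τ=1/4; S=0+409/46·τ+0·τ²+-179/46·τ³=6365/2944

  seg 0: a=0 b=409/46 c=0 d=-179/46
  seg 1: a=5 b=-64/23 c=-537/46 d=297/46
  seg 2: a=-3 b=-311/46 c=177/23 d=-59/46
S(1/4) = 6365/2944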